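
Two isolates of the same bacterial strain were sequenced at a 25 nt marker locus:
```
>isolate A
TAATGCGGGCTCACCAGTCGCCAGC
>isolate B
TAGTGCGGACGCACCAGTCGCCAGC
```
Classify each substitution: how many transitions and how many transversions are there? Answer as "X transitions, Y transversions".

2 transitions, 1 transversion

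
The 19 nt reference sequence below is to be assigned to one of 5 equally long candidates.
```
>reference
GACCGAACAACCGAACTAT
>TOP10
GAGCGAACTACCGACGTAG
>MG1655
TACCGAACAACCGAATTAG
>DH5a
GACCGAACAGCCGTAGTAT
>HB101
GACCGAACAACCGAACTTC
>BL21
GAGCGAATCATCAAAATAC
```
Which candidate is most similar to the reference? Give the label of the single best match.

HB101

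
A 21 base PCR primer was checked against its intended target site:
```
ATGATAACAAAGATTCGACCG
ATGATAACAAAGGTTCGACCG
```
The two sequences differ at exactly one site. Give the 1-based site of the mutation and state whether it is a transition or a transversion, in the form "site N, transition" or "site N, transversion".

The sequences differ only at site 13: A→G (purine→purine), a transition.

site 13, transition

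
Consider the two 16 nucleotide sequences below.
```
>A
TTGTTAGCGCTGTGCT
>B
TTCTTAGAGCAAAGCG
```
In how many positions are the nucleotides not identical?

6

Comparing position by position, 6 positions differ: 3 (G/C), 8 (C/A), 11 (T/A), 12 (G/A), 13 (T/A), 16 (T/G).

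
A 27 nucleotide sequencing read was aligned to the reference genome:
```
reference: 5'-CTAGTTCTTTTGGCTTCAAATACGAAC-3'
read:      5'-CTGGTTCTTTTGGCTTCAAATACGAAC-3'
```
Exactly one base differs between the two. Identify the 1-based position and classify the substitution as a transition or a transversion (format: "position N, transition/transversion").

Position 3 changes A→G. A is a purine and G is a purine, so this is a transition.

position 3, transition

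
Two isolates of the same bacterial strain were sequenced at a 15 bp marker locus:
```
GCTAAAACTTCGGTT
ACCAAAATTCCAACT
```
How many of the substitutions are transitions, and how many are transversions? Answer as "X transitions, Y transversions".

Transitions (purine↔purine or pyrimidine↔pyrimidine): 1 G→A, 3 T→C, 8 C→T, 10 T→C, 12 G→A, 13 G→A, 14 T→C.
Transversions (purine↔pyrimidine): none.

7 transitions, 0 transversions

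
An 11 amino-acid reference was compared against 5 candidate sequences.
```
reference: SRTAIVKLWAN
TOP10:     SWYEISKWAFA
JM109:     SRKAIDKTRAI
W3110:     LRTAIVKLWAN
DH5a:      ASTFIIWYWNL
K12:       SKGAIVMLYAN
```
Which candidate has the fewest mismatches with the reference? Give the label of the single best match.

Hamming distances to reference — TOP10: 8; JM109: 5; W3110: 1; DH5a: 8; K12: 4.
Smallest is W3110 with 1 mismatch.

W3110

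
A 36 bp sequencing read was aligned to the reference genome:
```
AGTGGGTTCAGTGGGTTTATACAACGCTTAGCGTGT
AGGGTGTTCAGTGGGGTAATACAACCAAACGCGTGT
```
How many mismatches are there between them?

The sequences differ at bases 3, 5, 16, 18, 26, 27, 28, 29, 30 (1-based) — 9 in total.

9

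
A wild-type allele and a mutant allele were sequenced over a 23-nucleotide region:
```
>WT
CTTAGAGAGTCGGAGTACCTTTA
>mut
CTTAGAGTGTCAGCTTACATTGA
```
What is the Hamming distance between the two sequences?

6

The sequences differ at bases 8, 12, 14, 15, 19, 22 (1-based) — 6 in total.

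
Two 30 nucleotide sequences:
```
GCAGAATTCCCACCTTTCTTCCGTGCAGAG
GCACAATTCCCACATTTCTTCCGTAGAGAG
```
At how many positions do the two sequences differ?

The sequences differ at positions 4, 14, 25, 26 (1-based) — 4 in total.

4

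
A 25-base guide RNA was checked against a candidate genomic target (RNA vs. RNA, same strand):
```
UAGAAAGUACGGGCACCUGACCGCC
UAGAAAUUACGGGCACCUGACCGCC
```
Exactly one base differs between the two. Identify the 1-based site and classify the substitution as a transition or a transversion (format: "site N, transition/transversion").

site 7, transversion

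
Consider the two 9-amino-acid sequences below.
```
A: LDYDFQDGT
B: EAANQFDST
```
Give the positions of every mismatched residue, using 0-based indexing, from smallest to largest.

0, 1, 2, 3, 4, 5, 7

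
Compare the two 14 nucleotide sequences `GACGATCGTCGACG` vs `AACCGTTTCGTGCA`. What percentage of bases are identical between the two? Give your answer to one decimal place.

28.6%

Mismatches at positions 1, 4, 5, 7, 8, 9, 10, 11, 12, 14 (1-based): 10 of 14.
Identical positions: 4/14 = 28.57% → 28.6%.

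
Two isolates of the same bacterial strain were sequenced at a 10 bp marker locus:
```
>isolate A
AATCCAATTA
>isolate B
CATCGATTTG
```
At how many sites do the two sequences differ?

4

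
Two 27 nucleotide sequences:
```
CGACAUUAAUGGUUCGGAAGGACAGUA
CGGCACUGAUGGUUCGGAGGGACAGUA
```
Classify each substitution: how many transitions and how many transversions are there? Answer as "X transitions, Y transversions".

4 transitions, 0 transversions

Mismatches (1-based):
base 3: A→G (purine→purine, transition)
base 6: U→C (pyrimidine→pyrimidine, transition)
base 8: A→G (purine→purine, transition)
base 19: A→G (purine→purine, transition)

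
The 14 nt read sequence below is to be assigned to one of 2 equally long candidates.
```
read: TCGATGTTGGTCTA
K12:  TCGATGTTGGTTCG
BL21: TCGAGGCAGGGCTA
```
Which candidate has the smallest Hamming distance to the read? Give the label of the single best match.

K12

Hamming distances to read — K12: 3; BL21: 4.
Smallest is K12 with 3 mismatches.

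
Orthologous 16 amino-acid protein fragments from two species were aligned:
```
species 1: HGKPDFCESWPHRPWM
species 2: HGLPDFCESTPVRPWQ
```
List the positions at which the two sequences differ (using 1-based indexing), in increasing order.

Scanning 1-based: 3: K/L; 10: W/T; 12: H/V; 16: M/Q.

3, 10, 12, 16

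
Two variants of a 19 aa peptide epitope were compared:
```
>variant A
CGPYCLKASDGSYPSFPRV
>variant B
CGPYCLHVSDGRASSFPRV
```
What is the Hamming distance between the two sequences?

Comparing position by position, 5 positions differ: 7 (K/H), 8 (A/V), 12 (S/R), 13 (Y/A), 14 (P/S).

5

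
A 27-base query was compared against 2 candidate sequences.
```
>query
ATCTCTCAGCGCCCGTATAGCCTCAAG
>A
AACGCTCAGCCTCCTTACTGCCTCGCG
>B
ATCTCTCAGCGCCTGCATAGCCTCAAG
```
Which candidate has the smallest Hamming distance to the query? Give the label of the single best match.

B

Hamming distances to query — A: 9; B: 2.
Smallest is B with 2 mismatches.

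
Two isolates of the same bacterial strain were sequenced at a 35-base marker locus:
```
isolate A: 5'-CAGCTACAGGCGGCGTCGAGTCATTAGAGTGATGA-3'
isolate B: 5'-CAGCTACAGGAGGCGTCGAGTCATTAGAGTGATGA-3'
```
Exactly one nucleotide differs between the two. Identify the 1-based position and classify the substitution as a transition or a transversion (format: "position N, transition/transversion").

The sequences differ only at position 11: C→A (pyrimidine→purine), a transversion.

position 11, transversion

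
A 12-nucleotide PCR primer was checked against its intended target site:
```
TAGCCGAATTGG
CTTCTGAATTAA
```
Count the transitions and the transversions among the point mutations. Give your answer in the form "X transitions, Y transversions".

Mismatches (1-based):
base 1: T→C (pyrimidine→pyrimidine, transition)
base 2: A→T (purine→pyrimidine, transversion)
base 3: G→T (purine→pyrimidine, transversion)
base 5: C→T (pyrimidine→pyrimidine, transition)
base 11: G→A (purine→purine, transition)
base 12: G→A (purine→purine, transition)

4 transitions, 2 transversions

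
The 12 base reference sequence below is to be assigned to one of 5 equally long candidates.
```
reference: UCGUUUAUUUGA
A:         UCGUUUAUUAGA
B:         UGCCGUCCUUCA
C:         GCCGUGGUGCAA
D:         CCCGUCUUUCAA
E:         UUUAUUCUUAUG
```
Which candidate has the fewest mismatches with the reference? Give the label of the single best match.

A

A differs at 1 site; B differs at 7 sites; C differs at 8 sites; D differs at 7 sites; E differs at 7 sites. The closest is A.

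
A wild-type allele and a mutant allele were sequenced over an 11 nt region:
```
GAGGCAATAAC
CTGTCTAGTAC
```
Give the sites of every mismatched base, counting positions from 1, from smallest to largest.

1, 2, 4, 6, 8, 9

Scanning 1-based: 1: G/C; 2: A/T; 4: G/T; 6: A/T; 8: T/G; 9: A/T.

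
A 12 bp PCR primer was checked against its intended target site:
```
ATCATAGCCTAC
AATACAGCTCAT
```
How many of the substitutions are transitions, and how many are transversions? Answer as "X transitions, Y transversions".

Mismatches (1-based):
base 2: T→A (pyrimidine→purine, transversion)
base 3: C→T (pyrimidine→pyrimidine, transition)
base 5: T→C (pyrimidine→pyrimidine, transition)
base 9: C→T (pyrimidine→pyrimidine, transition)
base 10: T→C (pyrimidine→pyrimidine, transition)
base 12: C→T (pyrimidine→pyrimidine, transition)

5 transitions, 1 transversion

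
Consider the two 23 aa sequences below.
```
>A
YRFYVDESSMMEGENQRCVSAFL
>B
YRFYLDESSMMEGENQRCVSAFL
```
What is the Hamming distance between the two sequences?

1

Comparing position by position, 1 residue differs: 5 (V/L).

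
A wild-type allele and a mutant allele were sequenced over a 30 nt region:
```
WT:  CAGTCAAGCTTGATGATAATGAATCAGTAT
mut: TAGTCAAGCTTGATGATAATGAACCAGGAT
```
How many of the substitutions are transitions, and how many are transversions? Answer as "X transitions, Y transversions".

2 transitions, 1 transversion

Mismatches (1-based):
position 1: C→T (pyrimidine→pyrimidine, transition)
position 24: T→C (pyrimidine→pyrimidine, transition)
position 28: T→G (pyrimidine→purine, transversion)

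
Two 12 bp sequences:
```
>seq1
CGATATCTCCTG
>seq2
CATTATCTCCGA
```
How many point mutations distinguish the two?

4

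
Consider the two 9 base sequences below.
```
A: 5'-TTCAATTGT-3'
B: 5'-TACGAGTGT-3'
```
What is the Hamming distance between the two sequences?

The sequences differ at positions 2, 4, 6 (1-based) — 3 in total.

3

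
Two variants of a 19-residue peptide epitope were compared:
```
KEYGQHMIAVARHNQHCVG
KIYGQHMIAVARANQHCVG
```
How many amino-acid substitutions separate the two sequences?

2

Comparing position by position, 2 positions differ: 2 (E/I), 13 (H/A).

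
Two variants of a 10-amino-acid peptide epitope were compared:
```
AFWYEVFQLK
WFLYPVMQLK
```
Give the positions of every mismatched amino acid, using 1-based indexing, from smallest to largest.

1, 3, 5, 7

Differences at position 1 (A→W), position 3 (W→L), position 5 (E→P), position 7 (F→M).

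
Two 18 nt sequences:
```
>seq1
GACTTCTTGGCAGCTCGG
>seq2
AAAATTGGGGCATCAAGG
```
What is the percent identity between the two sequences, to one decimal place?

9 positions differ (1, 3, 4, 6, 7, 8, 13, 15, 16), so 9 of 18 match: 9/18 = 50%.

50.0%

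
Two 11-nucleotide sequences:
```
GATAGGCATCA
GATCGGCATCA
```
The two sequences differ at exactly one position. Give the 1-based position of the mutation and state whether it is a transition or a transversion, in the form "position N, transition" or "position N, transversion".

The sequences differ only at position 4: A→C (purine→pyrimidine), a transversion.

position 4, transversion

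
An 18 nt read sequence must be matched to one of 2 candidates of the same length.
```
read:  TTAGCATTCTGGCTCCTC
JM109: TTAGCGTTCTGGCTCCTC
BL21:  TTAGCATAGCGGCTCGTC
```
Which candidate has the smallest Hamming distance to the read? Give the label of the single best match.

JM109 differs at 1 base; BL21 differs at 4 bases. The closest is JM109.

JM109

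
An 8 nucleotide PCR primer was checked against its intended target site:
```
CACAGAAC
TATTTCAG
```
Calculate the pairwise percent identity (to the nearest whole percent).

25%

Mismatches at positions 1, 3, 4, 5, 6, 8 (1-based): 6 of 8.
Identical positions: 2/8 = 25% → 25%.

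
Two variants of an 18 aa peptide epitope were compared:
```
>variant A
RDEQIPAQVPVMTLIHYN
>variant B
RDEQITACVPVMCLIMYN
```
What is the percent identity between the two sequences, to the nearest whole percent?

4 positions differ (6, 8, 13, 16), so 14 of 18 match: 14/18 = 77.78%.

78%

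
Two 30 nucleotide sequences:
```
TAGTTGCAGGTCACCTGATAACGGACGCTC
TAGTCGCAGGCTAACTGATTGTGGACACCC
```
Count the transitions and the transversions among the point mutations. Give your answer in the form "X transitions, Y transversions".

7 transitions, 2 transversions

Mismatches (1-based):
base 5: T→C (pyrimidine→pyrimidine, transition)
base 11: T→C (pyrimidine→pyrimidine, transition)
base 12: C→T (pyrimidine→pyrimidine, transition)
base 14: C→A (pyrimidine→purine, transversion)
base 20: A→T (purine→pyrimidine, transversion)
base 21: A→G (purine→purine, transition)
base 22: C→T (pyrimidine→pyrimidine, transition)
base 27: G→A (purine→purine, transition)
base 29: T→C (pyrimidine→pyrimidine, transition)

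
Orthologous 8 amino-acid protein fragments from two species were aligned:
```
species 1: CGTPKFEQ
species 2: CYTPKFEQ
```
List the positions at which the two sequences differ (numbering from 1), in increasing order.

2

Scanning 1-based: 2: G/Y.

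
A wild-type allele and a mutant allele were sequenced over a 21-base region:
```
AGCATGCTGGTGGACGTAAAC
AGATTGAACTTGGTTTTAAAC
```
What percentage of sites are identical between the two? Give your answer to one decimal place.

57.1%

Mismatches at positions 3, 4, 7, 8, 9, 10, 14, 15, 16 (1-based): 9 of 21.
Identical positions: 12/21 = 57.14% → 57.1%.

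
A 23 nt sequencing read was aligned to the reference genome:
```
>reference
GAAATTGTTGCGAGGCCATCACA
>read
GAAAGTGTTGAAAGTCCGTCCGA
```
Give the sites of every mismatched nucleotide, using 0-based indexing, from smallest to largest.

4, 10, 11, 14, 17, 20, 21

Scanning 0-based: 4: T/G; 10: C/A; 11: G/A; 14: G/T; 17: A/G; 20: A/C; 21: C/G.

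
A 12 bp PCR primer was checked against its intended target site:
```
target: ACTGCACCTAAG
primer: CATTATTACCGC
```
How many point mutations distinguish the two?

The sequences differ at positions 1, 2, 4, 5, 6, 7, 8, 9, 10, 11, 12 (1-based) — 11 in total.

11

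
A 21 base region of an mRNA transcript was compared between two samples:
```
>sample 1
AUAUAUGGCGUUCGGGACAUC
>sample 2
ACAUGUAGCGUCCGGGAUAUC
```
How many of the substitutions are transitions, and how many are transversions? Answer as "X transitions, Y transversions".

Mismatches (1-based):
site 2: U→C (pyrimidine→pyrimidine, transition)
site 5: A→G (purine→purine, transition)
site 7: G→A (purine→purine, transition)
site 12: U→C (pyrimidine→pyrimidine, transition)
site 18: C→U (pyrimidine→pyrimidine, transition)

5 transitions, 0 transversions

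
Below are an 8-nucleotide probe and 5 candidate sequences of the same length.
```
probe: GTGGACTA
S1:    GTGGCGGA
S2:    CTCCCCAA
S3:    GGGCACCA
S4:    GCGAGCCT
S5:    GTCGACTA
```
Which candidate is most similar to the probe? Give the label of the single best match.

S1 differs at 3 bases; S2 differs at 5 bases; S3 differs at 3 bases; S4 differs at 5 bases; S5 differs at 1 base. The closest is S5.

S5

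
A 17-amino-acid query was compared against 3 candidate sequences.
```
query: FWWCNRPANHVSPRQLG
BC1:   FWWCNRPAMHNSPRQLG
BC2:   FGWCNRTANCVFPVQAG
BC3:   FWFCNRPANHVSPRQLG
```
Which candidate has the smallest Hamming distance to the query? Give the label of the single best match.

BC3

BC1 differs at 2 positions; BC2 differs at 6 positions; BC3 differs at 1 position. The closest is BC3.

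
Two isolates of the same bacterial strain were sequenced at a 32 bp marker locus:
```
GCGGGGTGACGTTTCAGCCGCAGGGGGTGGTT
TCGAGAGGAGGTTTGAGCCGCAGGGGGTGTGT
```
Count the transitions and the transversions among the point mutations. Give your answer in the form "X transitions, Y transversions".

2 transitions, 6 transversions

Transitions (purine↔purine or pyrimidine↔pyrimidine): 4 G→A, 6 G→A.
Transversions (purine↔pyrimidine): 1 G→T, 7 T→G, 10 C→G, 15 C→G, 30 G→T, 31 T→G.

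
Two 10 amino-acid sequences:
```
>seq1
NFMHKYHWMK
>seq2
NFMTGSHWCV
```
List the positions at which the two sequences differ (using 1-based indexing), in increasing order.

Differences at position 4 (H→T), position 5 (K→G), position 6 (Y→S), position 9 (M→C), position 10 (K→V).

4, 5, 6, 9, 10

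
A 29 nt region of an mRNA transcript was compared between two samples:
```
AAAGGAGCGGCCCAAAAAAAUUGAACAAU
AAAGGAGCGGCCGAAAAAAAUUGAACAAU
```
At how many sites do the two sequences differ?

The sequences differ at sites 13 (1-based) — 1 in total.

1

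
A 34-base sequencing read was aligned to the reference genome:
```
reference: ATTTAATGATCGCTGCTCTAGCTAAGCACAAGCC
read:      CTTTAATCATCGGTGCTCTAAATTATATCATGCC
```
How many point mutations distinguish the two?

Comparing position by position, 10 sites differ: 1 (A/C), 8 (G/C), 13 (C/G), 21 (G/A), 22 (C/A), 24 (A/T), 26 (G/T), 27 (C/A), 28 (A/T), 31 (A/T).

10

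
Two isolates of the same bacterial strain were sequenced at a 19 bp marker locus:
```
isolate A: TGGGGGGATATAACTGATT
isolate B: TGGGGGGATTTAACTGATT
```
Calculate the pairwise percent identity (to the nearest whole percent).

95%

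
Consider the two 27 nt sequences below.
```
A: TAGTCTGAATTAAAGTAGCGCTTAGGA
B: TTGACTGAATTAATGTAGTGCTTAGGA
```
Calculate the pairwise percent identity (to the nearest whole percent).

Mismatches at positions 2, 4, 14, 19 (1-based): 4 of 27.
Identical positions: 23/27 = 85.19% → 85%.

85%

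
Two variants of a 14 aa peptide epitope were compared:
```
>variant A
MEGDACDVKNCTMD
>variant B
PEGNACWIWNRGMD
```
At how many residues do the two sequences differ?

7

The sequences differ at residues 1, 4, 7, 8, 9, 11, 12 (1-based) — 7 in total.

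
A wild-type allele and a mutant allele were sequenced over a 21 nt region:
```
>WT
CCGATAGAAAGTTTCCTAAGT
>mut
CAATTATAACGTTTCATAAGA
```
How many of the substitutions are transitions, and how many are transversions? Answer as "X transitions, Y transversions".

1 transition, 6 transversions

Mismatches (1-based):
position 2: C→A (pyrimidine→purine, transversion)
position 3: G→A (purine→purine, transition)
position 4: A→T (purine→pyrimidine, transversion)
position 7: G→T (purine→pyrimidine, transversion)
position 10: A→C (purine→pyrimidine, transversion)
position 16: C→A (pyrimidine→purine, transversion)
position 21: T→A (pyrimidine→purine, transversion)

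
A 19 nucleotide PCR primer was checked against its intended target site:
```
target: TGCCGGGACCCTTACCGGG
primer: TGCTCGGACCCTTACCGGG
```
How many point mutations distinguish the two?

2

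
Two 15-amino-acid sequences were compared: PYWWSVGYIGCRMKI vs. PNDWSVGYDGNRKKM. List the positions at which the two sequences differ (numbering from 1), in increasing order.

Differences at position 2 (Y→N), position 3 (W→D), position 9 (I→D), position 11 (C→N), position 13 (M→K), position 15 (I→M).

2, 3, 9, 11, 13, 15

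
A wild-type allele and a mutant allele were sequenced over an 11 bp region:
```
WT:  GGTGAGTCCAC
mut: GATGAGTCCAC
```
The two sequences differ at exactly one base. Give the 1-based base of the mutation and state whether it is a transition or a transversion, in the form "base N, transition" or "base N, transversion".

The sequences differ only at base 2: G→A (purine→purine), a transition.

base 2, transition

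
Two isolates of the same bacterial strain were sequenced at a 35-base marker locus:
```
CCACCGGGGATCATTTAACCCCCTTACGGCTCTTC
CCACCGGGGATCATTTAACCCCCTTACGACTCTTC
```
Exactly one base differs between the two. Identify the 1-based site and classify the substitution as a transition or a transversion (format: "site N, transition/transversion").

site 29, transition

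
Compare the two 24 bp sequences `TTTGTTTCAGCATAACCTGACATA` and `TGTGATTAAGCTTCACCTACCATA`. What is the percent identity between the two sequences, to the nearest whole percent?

7 positions differ (2, 5, 8, 12, 14, 19, 20), so 17 of 24 match: 17/24 = 70.83%.

71%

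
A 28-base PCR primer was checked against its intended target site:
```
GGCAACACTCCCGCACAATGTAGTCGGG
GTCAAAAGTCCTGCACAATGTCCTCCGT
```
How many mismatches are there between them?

8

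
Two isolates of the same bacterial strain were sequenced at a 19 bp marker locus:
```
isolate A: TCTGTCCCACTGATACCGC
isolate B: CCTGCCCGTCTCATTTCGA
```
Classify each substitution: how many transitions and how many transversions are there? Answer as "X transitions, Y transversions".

Transitions (purine↔purine or pyrimidine↔pyrimidine): 1 T→C, 5 T→C, 16 C→T.
Transversions (purine↔pyrimidine): 8 C→G, 9 A→T, 12 G→C, 15 A→T, 19 C→A.

3 transitions, 5 transversions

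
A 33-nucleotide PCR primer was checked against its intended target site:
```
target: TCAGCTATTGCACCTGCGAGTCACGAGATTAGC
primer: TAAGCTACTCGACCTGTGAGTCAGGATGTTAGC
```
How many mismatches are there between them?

Comparing position by position, 8 sites differ: 2 (C/A), 8 (T/C), 10 (G/C), 11 (C/G), 17 (C/T), 24 (C/G), 27 (G/T), 28 (A/G).

8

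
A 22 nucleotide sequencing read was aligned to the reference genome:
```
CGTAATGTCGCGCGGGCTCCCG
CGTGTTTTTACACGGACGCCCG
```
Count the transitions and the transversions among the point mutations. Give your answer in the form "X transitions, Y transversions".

5 transitions, 3 transversions

Mismatches (1-based):
site 4: A→G (purine→purine, transition)
site 5: A→T (purine→pyrimidine, transversion)
site 7: G→T (purine→pyrimidine, transversion)
site 9: C→T (pyrimidine→pyrimidine, transition)
site 10: G→A (purine→purine, transition)
site 12: G→A (purine→purine, transition)
site 16: G→A (purine→purine, transition)
site 18: T→G (pyrimidine→purine, transversion)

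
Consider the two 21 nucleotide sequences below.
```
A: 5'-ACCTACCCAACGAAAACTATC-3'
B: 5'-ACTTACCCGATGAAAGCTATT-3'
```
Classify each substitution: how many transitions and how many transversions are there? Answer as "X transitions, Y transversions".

Transitions (purine↔purine or pyrimidine↔pyrimidine): 3 C→T, 9 A→G, 11 C→T, 16 A→G, 21 C→T.
Transversions (purine↔pyrimidine): none.

5 transitions, 0 transversions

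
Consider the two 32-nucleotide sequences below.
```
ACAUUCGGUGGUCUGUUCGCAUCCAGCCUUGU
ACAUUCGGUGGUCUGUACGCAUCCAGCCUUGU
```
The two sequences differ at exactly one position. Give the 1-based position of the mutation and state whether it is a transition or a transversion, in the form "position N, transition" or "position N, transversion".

Position 17 changes U→A. U is a pyrimidine and A is a purine, so this is a transversion.

position 17, transversion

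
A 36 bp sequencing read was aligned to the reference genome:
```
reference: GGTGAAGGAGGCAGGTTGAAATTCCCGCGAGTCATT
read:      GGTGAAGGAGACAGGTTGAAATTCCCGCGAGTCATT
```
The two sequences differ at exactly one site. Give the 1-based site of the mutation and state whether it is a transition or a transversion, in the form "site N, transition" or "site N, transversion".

site 11, transition

The sequences differ only at site 11: G→A (purine→purine), a transition.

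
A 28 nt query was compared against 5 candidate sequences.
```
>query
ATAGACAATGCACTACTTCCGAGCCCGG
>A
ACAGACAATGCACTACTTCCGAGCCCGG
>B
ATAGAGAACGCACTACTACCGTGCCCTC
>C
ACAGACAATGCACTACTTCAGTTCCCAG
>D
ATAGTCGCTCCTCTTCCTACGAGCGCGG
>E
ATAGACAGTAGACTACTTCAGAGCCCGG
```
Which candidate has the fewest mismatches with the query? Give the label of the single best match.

A

A differs at 1 position; B differs at 6 positions; C differs at 5 positions; D differs at 9 positions; E differs at 4 positions. The closest is A.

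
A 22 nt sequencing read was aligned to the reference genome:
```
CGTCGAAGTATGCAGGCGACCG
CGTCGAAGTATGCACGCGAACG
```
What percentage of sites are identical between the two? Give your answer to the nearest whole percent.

2 positions differ (15, 20), so 20 of 22 match: 20/22 = 90.91%.

91%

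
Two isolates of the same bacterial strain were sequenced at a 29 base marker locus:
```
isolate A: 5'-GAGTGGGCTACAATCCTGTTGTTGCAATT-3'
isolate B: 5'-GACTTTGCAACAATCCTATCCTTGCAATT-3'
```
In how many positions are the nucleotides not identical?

The sequences differ at positions 3, 5, 6, 9, 18, 20, 21 (1-based) — 7 in total.

7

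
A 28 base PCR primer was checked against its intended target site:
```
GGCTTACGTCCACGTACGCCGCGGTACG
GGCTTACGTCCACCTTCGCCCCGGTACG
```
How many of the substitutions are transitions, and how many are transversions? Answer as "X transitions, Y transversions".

0 transitions, 3 transversions

Transitions (purine↔purine or pyrimidine↔pyrimidine): none.
Transversions (purine↔pyrimidine): 14 G→C, 16 A→T, 21 G→C.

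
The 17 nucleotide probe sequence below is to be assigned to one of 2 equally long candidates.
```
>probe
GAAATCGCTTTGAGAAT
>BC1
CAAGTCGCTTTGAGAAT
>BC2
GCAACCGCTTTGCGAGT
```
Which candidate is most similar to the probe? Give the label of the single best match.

BC1 differs at 2 bases; BC2 differs at 4 bases. The closest is BC1.

BC1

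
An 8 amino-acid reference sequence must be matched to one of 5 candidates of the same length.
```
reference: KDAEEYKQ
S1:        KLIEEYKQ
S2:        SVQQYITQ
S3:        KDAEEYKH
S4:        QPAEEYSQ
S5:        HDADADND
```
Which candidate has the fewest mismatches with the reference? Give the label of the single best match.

S3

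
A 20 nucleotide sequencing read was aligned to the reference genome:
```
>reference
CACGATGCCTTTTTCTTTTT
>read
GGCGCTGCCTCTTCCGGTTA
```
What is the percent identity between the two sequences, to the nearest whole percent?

8 positions differ (1, 2, 5, 11, 14, 16, 17, 20), so 12 of 20 match: 12/20 = 60%.

60%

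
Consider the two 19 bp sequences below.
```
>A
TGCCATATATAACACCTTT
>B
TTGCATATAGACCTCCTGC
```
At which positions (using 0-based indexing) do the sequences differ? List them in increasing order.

1, 2, 9, 11, 13, 17, 18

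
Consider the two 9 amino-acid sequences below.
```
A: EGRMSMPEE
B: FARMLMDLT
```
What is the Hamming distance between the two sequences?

Comparing position by position, 6 positions differ: 1 (E/F), 2 (G/A), 5 (S/L), 7 (P/D), 8 (E/L), 9 (E/T).

6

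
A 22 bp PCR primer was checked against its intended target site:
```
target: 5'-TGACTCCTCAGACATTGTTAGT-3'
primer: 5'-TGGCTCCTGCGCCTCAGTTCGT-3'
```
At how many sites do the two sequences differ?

8

Comparing position by position, 8 sites differ: 3 (A/G), 9 (C/G), 10 (A/C), 12 (A/C), 14 (A/T), 15 (T/C), 16 (T/A), 20 (A/C).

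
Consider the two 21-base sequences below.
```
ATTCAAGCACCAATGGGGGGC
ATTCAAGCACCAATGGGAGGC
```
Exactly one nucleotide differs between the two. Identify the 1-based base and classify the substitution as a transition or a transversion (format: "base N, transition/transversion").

base 18, transition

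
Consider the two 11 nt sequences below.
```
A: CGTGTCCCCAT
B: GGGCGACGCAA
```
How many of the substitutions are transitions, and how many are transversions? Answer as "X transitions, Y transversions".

Transitions (purine↔purine or pyrimidine↔pyrimidine): none.
Transversions (purine↔pyrimidine): 1 C→G, 3 T→G, 4 G→C, 5 T→G, 6 C→A, 8 C→G, 11 T→A.

0 transitions, 7 transversions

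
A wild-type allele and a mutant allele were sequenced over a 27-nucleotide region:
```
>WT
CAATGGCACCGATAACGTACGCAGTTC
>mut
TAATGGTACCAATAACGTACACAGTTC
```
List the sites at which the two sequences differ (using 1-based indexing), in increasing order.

Scanning 1-based: 1: C/T; 7: C/T; 11: G/A; 21: G/A.

1, 7, 11, 21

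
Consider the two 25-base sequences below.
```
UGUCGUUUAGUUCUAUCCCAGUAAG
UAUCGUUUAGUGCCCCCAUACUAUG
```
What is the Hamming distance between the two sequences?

9

The sequences differ at sites 2, 12, 14, 15, 16, 18, 19, 21, 24 (1-based) — 9 in total.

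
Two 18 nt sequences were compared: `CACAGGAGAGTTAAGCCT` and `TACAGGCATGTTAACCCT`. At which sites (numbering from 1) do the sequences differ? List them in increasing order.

1, 7, 8, 9, 15

Differences at site 1 (C→T), site 7 (A→C), site 8 (G→A), site 9 (A→T), site 15 (G→C).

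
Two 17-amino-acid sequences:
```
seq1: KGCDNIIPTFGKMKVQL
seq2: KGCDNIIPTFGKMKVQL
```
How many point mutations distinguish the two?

The two sequences are identical at every position.

0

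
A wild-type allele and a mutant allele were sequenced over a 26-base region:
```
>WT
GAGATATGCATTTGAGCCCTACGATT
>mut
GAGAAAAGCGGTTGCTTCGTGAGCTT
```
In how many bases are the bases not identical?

11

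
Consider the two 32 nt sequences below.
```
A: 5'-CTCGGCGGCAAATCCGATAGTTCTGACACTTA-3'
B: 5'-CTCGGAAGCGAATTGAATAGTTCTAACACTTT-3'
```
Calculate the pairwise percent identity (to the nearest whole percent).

75%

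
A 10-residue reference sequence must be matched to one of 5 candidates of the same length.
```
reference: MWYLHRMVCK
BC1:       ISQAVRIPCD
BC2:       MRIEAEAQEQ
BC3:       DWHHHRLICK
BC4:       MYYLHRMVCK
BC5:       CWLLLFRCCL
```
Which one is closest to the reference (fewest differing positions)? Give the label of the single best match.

BC4

Hamming distances to reference — BC1: 8; BC2: 9; BC3: 5; BC4: 1; BC5: 7.
Smallest is BC4 with 1 mismatch.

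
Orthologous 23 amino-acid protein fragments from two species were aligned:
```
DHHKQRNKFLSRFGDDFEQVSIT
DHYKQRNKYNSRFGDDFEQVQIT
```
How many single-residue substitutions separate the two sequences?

Comparing position by position, 4 residues differ: 3 (H/Y), 9 (F/Y), 10 (L/N), 21 (S/Q).

4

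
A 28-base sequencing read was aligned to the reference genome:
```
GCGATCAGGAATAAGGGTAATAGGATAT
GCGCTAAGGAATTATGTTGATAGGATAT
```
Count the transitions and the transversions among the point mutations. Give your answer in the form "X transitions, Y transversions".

Transitions (purine↔purine or pyrimidine↔pyrimidine): 19 A→G.
Transversions (purine↔pyrimidine): 4 A→C, 6 C→A, 13 A→T, 15 G→T, 17 G→T.

1 transition, 5 transversions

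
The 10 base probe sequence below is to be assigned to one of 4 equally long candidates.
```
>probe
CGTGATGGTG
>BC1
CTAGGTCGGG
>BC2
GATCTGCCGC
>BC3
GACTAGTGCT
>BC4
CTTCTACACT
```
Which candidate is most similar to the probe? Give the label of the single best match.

BC1

BC1 differs at 5 positions; BC2 differs at 9 positions; BC3 differs at 8 positions; BC4 differs at 8 positions. The closest is BC1.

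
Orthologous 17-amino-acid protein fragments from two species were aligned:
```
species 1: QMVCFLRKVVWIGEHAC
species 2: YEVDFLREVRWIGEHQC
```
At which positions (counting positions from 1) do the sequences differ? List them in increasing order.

Scanning 1-based: 1: Q/Y; 2: M/E; 4: C/D; 8: K/E; 10: V/R; 16: A/Q.

1, 2, 4, 8, 10, 16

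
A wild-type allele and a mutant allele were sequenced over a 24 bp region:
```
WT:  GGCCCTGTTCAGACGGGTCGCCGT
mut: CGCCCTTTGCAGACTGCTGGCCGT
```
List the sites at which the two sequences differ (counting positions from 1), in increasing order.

Differences at site 1 (G→C), site 7 (G→T), site 9 (T→G), site 15 (G→T), site 17 (G→C), site 19 (C→G).

1, 7, 9, 15, 17, 19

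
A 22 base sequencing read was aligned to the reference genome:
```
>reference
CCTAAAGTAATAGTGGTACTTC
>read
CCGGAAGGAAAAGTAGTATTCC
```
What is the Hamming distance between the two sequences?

7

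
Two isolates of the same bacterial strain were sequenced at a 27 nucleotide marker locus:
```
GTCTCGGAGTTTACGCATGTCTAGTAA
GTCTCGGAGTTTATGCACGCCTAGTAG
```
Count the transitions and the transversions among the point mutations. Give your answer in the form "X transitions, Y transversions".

4 transitions, 0 transversions

Mismatches (1-based):
position 14: C→T (pyrimidine→pyrimidine, transition)
position 18: T→C (pyrimidine→pyrimidine, transition)
position 20: T→C (pyrimidine→pyrimidine, transition)
position 27: A→G (purine→purine, transition)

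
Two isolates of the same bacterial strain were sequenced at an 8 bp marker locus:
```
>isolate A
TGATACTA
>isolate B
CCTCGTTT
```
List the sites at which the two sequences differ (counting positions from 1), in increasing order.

1, 2, 3, 4, 5, 6, 8

Differences at site 1 (T→C), site 2 (G→C), site 3 (A→T), site 4 (T→C), site 5 (A→G), site 6 (C→T), site 8 (A→T).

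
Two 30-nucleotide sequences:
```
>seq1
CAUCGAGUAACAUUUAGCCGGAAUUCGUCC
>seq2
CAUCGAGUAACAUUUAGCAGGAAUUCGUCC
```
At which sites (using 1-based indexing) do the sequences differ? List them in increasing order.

Scanning 1-based: 19: C/A.

19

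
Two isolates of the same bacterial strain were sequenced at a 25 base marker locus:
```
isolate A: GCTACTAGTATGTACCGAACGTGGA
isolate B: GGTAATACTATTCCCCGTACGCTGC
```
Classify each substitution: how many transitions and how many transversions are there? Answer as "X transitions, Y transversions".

Mismatches (1-based):
site 2: C→G (pyrimidine→purine, transversion)
site 5: C→A (pyrimidine→purine, transversion)
site 8: G→C (purine→pyrimidine, transversion)
site 12: G→T (purine→pyrimidine, transversion)
site 13: T→C (pyrimidine→pyrimidine, transition)
site 14: A→C (purine→pyrimidine, transversion)
site 18: A→T (purine→pyrimidine, transversion)
site 22: T→C (pyrimidine→pyrimidine, transition)
site 23: G→T (purine→pyrimidine, transversion)
site 25: A→C (purine→pyrimidine, transversion)

2 transitions, 8 transversions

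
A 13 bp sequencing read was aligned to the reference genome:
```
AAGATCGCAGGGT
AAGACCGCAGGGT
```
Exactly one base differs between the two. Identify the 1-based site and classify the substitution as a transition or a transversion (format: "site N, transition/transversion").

site 5, transition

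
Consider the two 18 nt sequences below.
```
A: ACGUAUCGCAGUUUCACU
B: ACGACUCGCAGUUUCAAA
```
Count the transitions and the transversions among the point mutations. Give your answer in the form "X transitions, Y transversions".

0 transitions, 4 transversions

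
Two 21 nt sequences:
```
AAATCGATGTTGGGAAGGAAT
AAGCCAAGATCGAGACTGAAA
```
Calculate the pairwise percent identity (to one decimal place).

Mismatches at positions 3, 4, 6, 8, 9, 11, 13, 16, 17, 21 (1-based): 10 of 21.
Identical positions: 11/21 = 52.38% → 52.4%.

52.4%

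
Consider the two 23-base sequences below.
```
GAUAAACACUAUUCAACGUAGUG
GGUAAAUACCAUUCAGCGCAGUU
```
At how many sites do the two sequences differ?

Mismatches (1-based): site 2: A→G; site 7: C→U; site 10: U→C; site 16: A→G; site 19: U→C; site 23: G→U.

6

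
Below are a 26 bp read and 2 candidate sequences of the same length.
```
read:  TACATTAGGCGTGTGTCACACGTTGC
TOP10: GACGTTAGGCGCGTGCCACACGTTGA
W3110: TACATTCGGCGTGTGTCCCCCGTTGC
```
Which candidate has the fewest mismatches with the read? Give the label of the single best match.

TOP10 differs at 5 bases; W3110 differs at 3 bases. The closest is W3110.

W3110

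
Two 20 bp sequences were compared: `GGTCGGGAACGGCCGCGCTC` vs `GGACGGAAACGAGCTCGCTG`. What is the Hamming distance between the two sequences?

6

Mismatches (1-based): position 3: T→A; position 7: G→A; position 12: G→A; position 13: C→G; position 15: G→T; position 20: C→G.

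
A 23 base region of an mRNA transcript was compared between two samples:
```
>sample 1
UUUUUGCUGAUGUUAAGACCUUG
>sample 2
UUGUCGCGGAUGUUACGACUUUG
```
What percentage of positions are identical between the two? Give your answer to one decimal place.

78.3%

Mismatches at positions 3, 5, 8, 16, 20 (1-based): 5 of 23.
Identical positions: 18/23 = 78.26% → 78.3%.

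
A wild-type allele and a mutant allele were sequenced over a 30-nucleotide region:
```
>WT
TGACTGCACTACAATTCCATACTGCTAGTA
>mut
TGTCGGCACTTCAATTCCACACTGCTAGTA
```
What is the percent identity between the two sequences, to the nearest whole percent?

87%

Mismatches at positions 3, 5, 11, 20 (1-based): 4 of 30.
Identical positions: 26/30 = 86.67% → 87%.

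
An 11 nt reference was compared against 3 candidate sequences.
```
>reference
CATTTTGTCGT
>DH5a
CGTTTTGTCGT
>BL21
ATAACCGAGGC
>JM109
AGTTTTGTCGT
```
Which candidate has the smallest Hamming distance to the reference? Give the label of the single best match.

DH5a

Hamming distances to reference — DH5a: 1; BL21: 9; JM109: 2.
Smallest is DH5a with 1 mismatch.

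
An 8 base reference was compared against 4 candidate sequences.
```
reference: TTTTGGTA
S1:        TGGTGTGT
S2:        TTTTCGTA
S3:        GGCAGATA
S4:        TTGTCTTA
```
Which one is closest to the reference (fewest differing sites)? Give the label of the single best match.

S2

Hamming distances to reference — S1: 5; S2: 1; S3: 5; S4: 3.
Smallest is S2 with 1 mismatch.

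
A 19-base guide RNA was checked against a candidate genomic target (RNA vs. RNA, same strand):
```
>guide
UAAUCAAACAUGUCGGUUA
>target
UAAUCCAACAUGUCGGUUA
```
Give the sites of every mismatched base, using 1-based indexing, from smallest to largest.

Scanning 1-based: 6: A/C.

6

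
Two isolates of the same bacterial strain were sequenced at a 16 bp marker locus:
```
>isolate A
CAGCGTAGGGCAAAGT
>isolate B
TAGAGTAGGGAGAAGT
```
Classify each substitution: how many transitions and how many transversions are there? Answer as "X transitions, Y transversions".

2 transitions, 2 transversions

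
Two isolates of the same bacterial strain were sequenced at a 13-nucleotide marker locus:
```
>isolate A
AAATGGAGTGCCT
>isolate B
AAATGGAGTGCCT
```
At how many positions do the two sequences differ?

0

The two sequences are identical at every position.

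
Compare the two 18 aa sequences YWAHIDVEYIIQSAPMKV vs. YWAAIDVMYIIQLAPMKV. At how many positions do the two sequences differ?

3

The sequences differ at positions 4, 8, 13 (1-based) — 3 in total.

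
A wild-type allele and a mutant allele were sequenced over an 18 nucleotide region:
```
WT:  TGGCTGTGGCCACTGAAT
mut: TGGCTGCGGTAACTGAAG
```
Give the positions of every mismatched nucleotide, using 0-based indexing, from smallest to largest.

6, 9, 10, 17

Scanning 0-based: 6: T/C; 9: C/T; 10: C/A; 17: T/G.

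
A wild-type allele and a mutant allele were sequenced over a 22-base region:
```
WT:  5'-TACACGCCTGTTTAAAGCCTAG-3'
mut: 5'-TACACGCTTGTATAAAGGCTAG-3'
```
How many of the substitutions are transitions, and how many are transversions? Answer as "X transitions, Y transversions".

1 transition, 2 transversions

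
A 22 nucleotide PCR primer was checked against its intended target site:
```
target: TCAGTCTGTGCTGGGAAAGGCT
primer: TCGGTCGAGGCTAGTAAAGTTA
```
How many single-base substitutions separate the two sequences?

The sequences differ at sites 3, 7, 8, 9, 13, 15, 20, 21, 22 (1-based) — 9 in total.

9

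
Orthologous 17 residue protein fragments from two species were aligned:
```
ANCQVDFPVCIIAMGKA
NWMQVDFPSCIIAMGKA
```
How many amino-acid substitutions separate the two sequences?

4

Mismatches (1-based): position 1: A→N; position 2: N→W; position 3: C→M; position 9: V→S.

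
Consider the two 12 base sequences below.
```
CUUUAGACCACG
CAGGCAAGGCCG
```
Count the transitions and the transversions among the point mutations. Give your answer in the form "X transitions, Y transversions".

1 transition, 7 transversions

Mismatches (1-based):
site 2: U→A (pyrimidine→purine, transversion)
site 3: U→G (pyrimidine→purine, transversion)
site 4: U→G (pyrimidine→purine, transversion)
site 5: A→C (purine→pyrimidine, transversion)
site 6: G→A (purine→purine, transition)
site 8: C→G (pyrimidine→purine, transversion)
site 9: C→G (pyrimidine→purine, transversion)
site 10: A→C (purine→pyrimidine, transversion)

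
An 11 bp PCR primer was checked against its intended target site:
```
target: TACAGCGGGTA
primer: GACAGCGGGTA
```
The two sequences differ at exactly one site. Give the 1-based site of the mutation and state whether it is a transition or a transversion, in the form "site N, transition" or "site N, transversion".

Site 1 changes T→G. T is a pyrimidine and G is a purine, so this is a transversion.

site 1, transversion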